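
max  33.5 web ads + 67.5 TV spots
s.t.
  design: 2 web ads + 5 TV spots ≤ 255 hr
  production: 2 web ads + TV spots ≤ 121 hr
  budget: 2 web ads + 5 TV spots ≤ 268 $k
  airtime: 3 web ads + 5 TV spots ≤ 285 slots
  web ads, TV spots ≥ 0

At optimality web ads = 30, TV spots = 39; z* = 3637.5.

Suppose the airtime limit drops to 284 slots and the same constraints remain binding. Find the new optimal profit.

3631

At the optimum: design uses 255 of 255 (binding); production uses 99 of 121 (slack = 22); budget uses 255 of 268 (slack = 13); airtime uses 285 of 285 (binding).
Since production, budget are not tight, their duals are 0.
From A_Bᵀ y = c: 2·y_design + 3·y_airtime = 33.5; 5·y_design + 5·y_airtime = 67.5.
Solving: y_design = 7, y_airtime = 6.5.
Δz = y_airtime·Δb = 6.5 × (-1) = -6.5, so new z* = 3637.5 − 6.5 = 3631.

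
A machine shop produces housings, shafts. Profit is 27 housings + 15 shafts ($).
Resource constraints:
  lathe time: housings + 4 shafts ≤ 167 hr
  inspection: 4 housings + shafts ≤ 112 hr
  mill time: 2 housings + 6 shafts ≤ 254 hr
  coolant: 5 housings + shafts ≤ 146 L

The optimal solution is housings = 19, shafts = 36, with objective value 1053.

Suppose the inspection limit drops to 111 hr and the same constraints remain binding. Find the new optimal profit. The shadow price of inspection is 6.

Δb = -1, so new z* = 1053 + (6)·(-1) = 1053 − 6 = 1047.

1047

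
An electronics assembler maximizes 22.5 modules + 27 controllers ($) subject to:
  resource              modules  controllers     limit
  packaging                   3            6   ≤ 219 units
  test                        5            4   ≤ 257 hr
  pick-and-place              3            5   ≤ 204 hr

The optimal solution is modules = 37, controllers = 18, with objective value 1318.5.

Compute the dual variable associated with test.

3

Binding: packaging and test. Non-binding: pick-and-place (3 unused).
Since pick-and-place is not tight, its dual is 0.
The binding rows give the dual system: 3·y_packaging + 5·y_test = 22.5 and 6·y_packaging + 4·y_test = 27.
→ y_packaging = 2.5 and y_test = 3.
Shadow price of test = 3.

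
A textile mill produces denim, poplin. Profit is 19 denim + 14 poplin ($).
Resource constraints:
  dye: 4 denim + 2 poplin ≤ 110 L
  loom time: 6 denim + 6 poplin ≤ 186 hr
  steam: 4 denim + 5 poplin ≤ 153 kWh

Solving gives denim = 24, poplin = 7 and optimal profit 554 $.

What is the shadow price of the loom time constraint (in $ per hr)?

Check each constraint at x*: dye 110/110 (tight); loom time 186/186 (tight); steam 131/153 (slack 22).
Since steam is not tight, its dual is 0.
Dual feasibility on the basic columns requires 4·y_dye + 6·y_loom time = 19, 2·y_dye + 6·y_loom time = 14.
Solving: y_dye = 2.5, y_loom time = 1.5.
Shadow price of loom time = 1.5.

1.5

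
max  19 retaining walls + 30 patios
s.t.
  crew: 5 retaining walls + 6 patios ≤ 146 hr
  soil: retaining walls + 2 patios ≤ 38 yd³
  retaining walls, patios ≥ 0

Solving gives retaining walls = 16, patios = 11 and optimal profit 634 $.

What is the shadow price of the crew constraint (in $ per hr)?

2

At the optimum: crew uses 146 of 146 (binding); soil uses 38 of 38 (binding).
The binding rows give the dual system: 5·y_crew + 1·y_soil = 19 and 6·y_crew + 2·y_soil = 30.
Solving: y_crew = 2, y_soil = 9.
Shadow price of crew = 2.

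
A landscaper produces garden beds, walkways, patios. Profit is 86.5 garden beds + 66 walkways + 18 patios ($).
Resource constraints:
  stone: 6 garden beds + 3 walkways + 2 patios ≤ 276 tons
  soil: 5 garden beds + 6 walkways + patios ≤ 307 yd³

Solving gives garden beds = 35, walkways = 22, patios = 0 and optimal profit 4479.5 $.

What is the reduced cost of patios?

Both stone and soil are binding at x*.
The binding rows give the dual system: 6·y_stone + 5·y_soil = 86.5 and 3·y_stone + 6·y_soil = 66.
This yields shadow prices y_stone = 9, y_soil = 6.5.
Reduced cost of patios: c₃ − yᵀa₃ = 18 − (9·2 + 6.5·1) = 18 − 24.5 = -6.5.

-6.5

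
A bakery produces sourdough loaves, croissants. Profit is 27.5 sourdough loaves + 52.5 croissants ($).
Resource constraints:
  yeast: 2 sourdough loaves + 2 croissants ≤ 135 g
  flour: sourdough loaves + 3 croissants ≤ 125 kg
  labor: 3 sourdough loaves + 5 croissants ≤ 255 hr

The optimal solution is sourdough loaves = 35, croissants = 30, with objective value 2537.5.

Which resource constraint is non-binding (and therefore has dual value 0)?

yeast: 130/135 (slack 5)
flour: 125/125 (binding)
labor: 255/255 (binding)
By complementary slackness, a constraint with positive slack has shadow price 0 → yeast.

yeast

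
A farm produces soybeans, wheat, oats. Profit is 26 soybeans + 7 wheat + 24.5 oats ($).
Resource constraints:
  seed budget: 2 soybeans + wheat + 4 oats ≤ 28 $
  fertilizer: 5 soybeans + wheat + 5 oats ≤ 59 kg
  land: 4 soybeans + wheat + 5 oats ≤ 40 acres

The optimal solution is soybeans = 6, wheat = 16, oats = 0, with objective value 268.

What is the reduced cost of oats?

-9.5

Binding: seed budget and land. Non-binding: fertilizer (13 unused).
By complementary slackness, y = 0 for the non-binding constraint.
From A_Bᵀ y = c: 2·y_seed budget + 4·y_land = 26; 1·y_seed budget + 1·y_land = 7.
→ y_seed budget = 1 and y_land = 6.
Reduced cost of oats: c₃ − yᵀa₃ = 24.5 − (1·4 + 6·5) = 24.5 − 34 = -9.5.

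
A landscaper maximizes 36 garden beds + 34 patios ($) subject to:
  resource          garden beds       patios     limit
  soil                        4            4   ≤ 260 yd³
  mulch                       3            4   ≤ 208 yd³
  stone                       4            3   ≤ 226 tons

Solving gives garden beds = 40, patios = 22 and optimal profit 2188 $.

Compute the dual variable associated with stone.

6

Binding: mulch and stone. Non-binding: soil (12 unused).
Since soil is not tight, its dual is 0.
From A_Bᵀ y = c: 3·y_mulch + 4·y_stone = 36; 4·y_mulch + 3·y_stone = 34.
Solving: y_mulch = 4, y_stone = 6.
Shadow price of stone = 6.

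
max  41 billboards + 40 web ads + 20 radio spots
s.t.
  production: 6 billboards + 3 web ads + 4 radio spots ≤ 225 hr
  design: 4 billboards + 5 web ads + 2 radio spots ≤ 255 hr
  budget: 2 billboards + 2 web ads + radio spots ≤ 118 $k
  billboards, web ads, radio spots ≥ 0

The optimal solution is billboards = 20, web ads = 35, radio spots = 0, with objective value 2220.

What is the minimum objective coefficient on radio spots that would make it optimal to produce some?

Binding: production and design. Non-binding: budget (8 unused).
Since budget is not tight, its dual is 0.
From A_Bᵀ y = c: 6·y_production + 4·y_design = 41; 3·y_production + 5·y_design = 40.
→ y_production = 2.5 and y_design = 6.5.
radio spots enters the basis when its profit ≥ yᵀa₃ = 2.5·4 + 6.5·2 = 23.

23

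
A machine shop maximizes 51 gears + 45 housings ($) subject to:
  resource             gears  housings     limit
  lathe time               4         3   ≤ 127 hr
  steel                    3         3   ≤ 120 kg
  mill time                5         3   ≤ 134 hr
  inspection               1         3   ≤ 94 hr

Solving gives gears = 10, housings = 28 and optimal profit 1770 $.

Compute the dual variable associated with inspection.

6

Binding: mill time and inspection. Non-binding: lathe time (3 unused), steel (6 unused).
By complementary slackness, y = 0 for the non-binding constraints.
From A_Bᵀ y = c: 5·y_mill time + 1·y_inspection = 51; 3·y_mill time + 3·y_inspection = 45.
Solving: y_mill time = 9, y_inspection = 6.
Shadow price of inspection = 6.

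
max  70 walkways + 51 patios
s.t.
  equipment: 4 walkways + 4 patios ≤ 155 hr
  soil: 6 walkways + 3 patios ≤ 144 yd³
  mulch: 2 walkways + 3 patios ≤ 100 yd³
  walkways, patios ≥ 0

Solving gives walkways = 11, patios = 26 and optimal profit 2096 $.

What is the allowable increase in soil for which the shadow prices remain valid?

Binding constraints: soil, mulch. The basis is B = [[6,3],[2,3]] with det 12.
Per unit increase in soil, x* moves by d = (0.25, -0.1667).
The basis stays optimal until equipment becomes binding; allowable increase = 21 yd³.

21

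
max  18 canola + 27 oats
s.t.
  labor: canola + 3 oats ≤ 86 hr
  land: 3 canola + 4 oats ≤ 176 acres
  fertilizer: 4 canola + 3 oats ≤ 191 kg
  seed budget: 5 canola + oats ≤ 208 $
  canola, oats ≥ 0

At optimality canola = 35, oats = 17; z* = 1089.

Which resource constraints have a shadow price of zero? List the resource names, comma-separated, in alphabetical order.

labor: 86/86 (binding)
land: 173/176 (slack 3)
fertilizer: 191/191 (binding)
seed budget: 192/208 (slack 16)
By complementary slackness, a constraint with positive slack has shadow price 0 → land, seed budget.

land, seed budget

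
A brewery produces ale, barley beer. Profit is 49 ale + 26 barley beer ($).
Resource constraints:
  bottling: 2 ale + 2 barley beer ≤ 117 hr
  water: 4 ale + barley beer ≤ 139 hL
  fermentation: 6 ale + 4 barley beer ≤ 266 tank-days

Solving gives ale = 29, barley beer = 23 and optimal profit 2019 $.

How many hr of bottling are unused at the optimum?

bottling used = 2·29 + 2·23 = 104; slack = 117 − 104 = 13.

13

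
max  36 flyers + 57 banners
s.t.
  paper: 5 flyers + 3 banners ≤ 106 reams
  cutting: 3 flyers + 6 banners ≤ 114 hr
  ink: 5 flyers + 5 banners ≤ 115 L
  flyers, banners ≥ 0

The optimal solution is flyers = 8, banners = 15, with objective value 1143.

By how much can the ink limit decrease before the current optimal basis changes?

20

Binding constraints: cutting, ink. The basis is B = [[3,6],[5,5]] with det -15.
Per unit decrease in ink, x* moves by d = (-0.4, 0.2).
The basis stays optimal until flyers reaches 0; allowable decrease = 20 L.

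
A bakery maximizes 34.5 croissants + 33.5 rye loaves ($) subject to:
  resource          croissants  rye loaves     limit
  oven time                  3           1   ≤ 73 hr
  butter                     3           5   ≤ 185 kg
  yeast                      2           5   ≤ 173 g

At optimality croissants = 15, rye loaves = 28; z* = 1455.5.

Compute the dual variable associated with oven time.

6

At the optimum: oven time uses 73 of 73 (binding); butter uses 185 of 185 (binding); yeast uses 170 of 173 (slack = 3).
Since yeast is not tight, its dual is 0.
Dual feasibility on the basic columns requires 3·y_oven time + 3·y_butter = 34.5, 1·y_oven time + 5·y_butter = 33.5.
→ y_oven time = 6 and y_butter = 5.5.
Shadow price of oven time = 6.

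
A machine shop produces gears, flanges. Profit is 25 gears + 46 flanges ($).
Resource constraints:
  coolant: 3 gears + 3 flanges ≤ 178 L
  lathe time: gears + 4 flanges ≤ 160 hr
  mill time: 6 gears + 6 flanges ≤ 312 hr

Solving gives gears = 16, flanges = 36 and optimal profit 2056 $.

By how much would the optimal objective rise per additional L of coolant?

0

At the optimum: coolant uses 156 of 178 (slack = 22); lathe time uses 160 of 160 (binding); mill time uses 312 of 312 (binding).
Since coolant is not tight, its dual is 0.
Dual feasibility on the basic columns requires 1·y_lathe time + 6·y_mill time = 25, 4·y_lathe time + 6·y_mill time = 46.
Solving: y_lathe time = 7, y_mill time = 3.
Shadow price of coolant = 0.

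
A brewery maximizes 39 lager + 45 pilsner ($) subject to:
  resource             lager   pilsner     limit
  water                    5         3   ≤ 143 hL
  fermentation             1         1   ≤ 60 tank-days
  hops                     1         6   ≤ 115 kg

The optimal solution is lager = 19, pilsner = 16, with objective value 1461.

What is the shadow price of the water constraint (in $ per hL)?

At the optimum: water uses 143 of 143 (binding); fermentation uses 35 of 60 (slack = 25); hops uses 115 of 115 (binding).
Since fermentation is not tight, its dual is 0.
Dual feasibility on the basic columns requires 5·y_water + 1·y_hops = 39, 3·y_water + 6·y_hops = 45.
Solving: y_water = 7, y_hops = 4.
Shadow price of water = 7.

7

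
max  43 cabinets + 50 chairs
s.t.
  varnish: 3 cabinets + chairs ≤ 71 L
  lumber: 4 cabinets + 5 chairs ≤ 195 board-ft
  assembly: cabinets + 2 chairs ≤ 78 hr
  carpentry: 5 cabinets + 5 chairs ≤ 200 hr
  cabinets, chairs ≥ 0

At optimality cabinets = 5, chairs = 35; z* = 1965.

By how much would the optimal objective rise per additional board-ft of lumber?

Binding: lumber and carpentry. Non-binding: varnish (21 unused), assembly (3 unused).
Since varnish, assembly are not tight, their duals are 0.
From A_Bᵀ y = c: 4·y_lumber + 5·y_carpentry = 43; 5·y_lumber + 5·y_carpentry = 50.
→ y_lumber = 7 and y_carpentry = 3.
Shadow price of lumber = 7.

7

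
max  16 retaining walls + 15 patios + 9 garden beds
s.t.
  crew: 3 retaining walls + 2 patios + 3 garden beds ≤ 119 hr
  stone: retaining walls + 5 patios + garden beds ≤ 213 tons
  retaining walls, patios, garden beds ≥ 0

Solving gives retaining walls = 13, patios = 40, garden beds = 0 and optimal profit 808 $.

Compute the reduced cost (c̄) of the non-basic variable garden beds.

Both crew and stone are binding at x*.
The binding rows give the dual system: 3·y_crew + 1·y_stone = 16 and 2·y_crew + 5·y_stone = 15.
→ y_crew = 5 and y_stone = 1.
Reduced cost of garden beds: c₃ − yᵀa₃ = 9 − (5·3 + 1·1) = 9 − 16 = -7.

-7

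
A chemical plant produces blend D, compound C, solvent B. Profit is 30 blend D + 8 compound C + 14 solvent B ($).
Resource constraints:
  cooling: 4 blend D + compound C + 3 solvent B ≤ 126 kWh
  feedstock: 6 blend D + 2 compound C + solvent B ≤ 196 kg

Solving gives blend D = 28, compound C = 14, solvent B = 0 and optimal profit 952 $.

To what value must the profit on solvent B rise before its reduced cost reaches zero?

Both cooling and feedstock are binding at x*.
The binding rows give the dual system: 4·y_cooling + 6·y_feedstock = 30 and 1·y_cooling + 2·y_feedstock = 8.
This yields shadow prices y_cooling = 6, y_feedstock = 1.
solvent B enters the basis when its profit ≥ yᵀa₃ = 6·3 + 1·1 = 19.

19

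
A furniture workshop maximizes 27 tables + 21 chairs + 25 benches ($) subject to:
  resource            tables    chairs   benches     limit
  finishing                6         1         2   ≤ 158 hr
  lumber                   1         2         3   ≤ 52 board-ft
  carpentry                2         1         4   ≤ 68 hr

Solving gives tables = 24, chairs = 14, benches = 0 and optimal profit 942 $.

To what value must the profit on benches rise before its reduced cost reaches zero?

Check each constraint at x*: finishing 158/158 (tight); lumber 52/52 (tight); carpentry 62/68 (slack 6).
Since carpentry is not tight, its dual is 0.
Dual feasibility on the basic columns requires 6·y_finishing + 1·y_lumber = 27, 1·y_finishing + 2·y_lumber = 21.
→ y_finishing = 3 and y_lumber = 9.
benches enters the basis when its profit ≥ yᵀa₃ = 3·2 + 9·3 = 33.

33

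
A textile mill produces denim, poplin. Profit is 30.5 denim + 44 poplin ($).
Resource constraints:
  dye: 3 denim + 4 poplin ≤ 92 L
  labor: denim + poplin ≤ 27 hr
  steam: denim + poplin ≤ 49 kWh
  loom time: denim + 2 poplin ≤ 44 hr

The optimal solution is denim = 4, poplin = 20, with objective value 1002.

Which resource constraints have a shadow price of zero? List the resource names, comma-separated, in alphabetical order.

dye: 92/92 (binding)
labor: 24/27 (slack 3)
steam: 24/49 (slack 25)
loom time: 44/44 (binding)
By complementary slackness, a constraint with positive slack has shadow price 0 → labor, steam.

labor, steam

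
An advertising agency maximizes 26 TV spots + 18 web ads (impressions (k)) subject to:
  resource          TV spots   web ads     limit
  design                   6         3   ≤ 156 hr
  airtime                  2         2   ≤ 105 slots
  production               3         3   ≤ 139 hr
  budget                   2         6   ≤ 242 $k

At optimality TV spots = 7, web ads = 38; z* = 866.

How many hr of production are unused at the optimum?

production used = 3·7 + 3·38 = 135; slack = 139 − 135 = 4.

4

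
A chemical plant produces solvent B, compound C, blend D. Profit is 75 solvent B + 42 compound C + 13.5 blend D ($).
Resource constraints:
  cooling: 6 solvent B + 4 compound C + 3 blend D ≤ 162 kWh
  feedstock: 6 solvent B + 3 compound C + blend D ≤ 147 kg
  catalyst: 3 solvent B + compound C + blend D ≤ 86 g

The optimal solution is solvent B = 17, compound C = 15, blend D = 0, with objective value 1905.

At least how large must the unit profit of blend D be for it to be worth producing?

21.5

Check each constraint at x*: cooling 162/162 (tight); feedstock 147/147 (tight); catalyst 66/86 (slack 20).
By complementary slackness, y = 0 for the non-binding constraint.
From A_Bᵀ y = c: 6·y_cooling + 6·y_feedstock = 75; 4·y_cooling + 3·y_feedstock = 42.
→ y_cooling = 4.5 and y_feedstock = 8.
blend D enters the basis when its profit ≥ yᵀa₃ = 4.5·3 + 8·1 = 21.5.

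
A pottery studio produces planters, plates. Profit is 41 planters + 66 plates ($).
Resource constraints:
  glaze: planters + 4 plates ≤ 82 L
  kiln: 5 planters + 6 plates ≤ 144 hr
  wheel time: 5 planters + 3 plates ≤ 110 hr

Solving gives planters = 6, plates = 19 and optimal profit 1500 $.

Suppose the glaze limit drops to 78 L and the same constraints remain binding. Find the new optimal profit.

At the optimum: glaze uses 82 of 82 (binding); kiln uses 144 of 144 (binding); wheel time uses 87 of 110 (slack = 23).
Slack constraints have shadow price 0 (complementary slackness).
From A_Bᵀ y = c: 1·y_glaze + 5·y_kiln = 41; 4·y_glaze + 6·y_kiln = 66.
→ y_glaze = 6 and y_kiln = 7.
Δz = y_glaze·Δb = 6 × (-4) = -24, so new z* = 1500 − 24 = 1476.

1476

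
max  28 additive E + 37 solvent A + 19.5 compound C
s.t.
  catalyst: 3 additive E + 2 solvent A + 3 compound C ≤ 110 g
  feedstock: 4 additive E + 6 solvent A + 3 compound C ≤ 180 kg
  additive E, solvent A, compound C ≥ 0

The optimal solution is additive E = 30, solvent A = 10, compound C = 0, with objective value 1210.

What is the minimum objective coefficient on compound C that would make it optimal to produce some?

22.5

Check each constraint at x*: catalyst 110/110 (tight); feedstock 180/180 (tight).
Dual feasibility on the basic columns requires 3·y_catalyst + 4·y_feedstock = 28, 2·y_catalyst + 6·y_feedstock = 37.
→ y_catalyst = 2 and y_feedstock = 5.5.
compound C enters the basis when its profit ≥ yᵀa₃ = 2·3 + 5.5·3 = 22.5.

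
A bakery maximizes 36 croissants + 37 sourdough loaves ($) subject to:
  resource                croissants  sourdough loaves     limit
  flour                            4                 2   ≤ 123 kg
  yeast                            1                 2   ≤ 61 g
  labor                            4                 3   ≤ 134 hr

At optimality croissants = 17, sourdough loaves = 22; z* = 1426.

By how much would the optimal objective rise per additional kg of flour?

0

Check each constraint at x*: flour 112/123 (slack 11); yeast 61/61 (tight); labor 134/134 (tight).
Since flour is not tight, its dual is 0.
From A_Bᵀ y = c: 1·y_yeast + 4·y_labor = 36; 2·y_yeast + 3·y_labor = 37.
→ y_yeast = 8 and y_labor = 7.
Shadow price of flour = 0.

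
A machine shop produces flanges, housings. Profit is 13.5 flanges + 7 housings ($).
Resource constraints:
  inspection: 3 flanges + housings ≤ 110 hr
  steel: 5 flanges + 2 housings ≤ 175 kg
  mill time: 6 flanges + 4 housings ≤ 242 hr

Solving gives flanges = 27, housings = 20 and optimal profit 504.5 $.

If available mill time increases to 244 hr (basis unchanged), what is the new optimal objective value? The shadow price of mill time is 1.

506.5

Δb = 2, so new z* = 504.5 + (1)·(2) = 504.5 + 2 = 506.5.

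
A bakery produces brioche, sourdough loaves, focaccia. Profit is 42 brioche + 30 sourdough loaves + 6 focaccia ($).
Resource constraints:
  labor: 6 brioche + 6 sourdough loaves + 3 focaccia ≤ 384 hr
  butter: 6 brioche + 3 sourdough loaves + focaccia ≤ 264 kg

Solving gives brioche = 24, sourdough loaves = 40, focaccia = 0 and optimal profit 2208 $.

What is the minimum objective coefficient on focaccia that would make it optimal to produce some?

Check each constraint at x*: labor 384/384 (tight); butter 264/264 (tight).
The binding rows give the dual system: 6·y_labor + 6·y_butter = 42 and 6·y_labor + 3·y_butter = 30.
Solving: y_labor = 3, y_butter = 4.
focaccia enters the basis when its profit ≥ yᵀa₃ = 3·3 + 4·1 = 13.

13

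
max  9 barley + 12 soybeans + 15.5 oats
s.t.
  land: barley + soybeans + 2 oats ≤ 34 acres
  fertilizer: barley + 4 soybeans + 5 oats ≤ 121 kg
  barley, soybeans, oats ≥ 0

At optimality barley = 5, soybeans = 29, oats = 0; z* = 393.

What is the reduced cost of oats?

-5.5

Check each constraint at x*: land 34/34 (tight); fertilizer 121/121 (tight).
The binding rows give the dual system: 1·y_land + 1·y_fertilizer = 9 and 1·y_land + 4·y_fertilizer = 12.
This yields shadow prices y_land = 8, y_fertilizer = 1.
Reduced cost of oats: c₃ − yᵀa₃ = 15.5 − (8·2 + 1·5) = 15.5 − 21 = -5.5.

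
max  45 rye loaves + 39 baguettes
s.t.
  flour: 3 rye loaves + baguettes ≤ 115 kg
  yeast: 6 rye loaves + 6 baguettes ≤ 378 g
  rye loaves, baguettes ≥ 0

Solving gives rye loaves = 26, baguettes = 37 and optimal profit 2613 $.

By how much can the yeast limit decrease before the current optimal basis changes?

148

Binding constraints: flour, yeast. The basis is B = [[3,1],[6,6]] with det 12.
Per unit decrease in yeast, x* moves by d = (0.0833, -0.25).
The basis stays optimal until baguettes reaches 0; allowable decrease = 148 g.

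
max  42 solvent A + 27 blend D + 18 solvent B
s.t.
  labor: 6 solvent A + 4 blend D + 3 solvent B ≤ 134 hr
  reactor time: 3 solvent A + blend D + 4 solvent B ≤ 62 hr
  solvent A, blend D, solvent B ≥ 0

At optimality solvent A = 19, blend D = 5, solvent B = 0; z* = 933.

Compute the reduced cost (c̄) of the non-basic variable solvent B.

Check each constraint at x*: labor 134/134 (tight); reactor time 62/62 (tight).
The binding rows give the dual system: 6·y_labor + 3·y_reactor time = 42 and 4·y_labor + 1·y_reactor time = 27.
This yields shadow prices y_labor = 6.5, y_reactor time = 1.
Reduced cost of solvent B: c₃ − yᵀa₃ = 18 − (6.5·3 + 1·4) = 18 − 23.5 = -5.5.

-5.5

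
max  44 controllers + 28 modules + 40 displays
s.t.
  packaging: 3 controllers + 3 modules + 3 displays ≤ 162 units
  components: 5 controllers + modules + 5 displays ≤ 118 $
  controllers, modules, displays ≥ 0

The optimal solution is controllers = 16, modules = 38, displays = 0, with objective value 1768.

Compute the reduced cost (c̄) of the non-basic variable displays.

-4

Check each constraint at x*: packaging 162/162 (tight); components 118/118 (tight).
Dual feasibility on the basic columns requires 3·y_packaging + 5·y_components = 44, 3·y_packaging + 1·y_components = 28.
Solving: y_packaging = 8, y_components = 4.
Reduced cost of displays: c₃ − yᵀa₃ = 40 − (8·3 + 4·5) = 40 − 44 = -4.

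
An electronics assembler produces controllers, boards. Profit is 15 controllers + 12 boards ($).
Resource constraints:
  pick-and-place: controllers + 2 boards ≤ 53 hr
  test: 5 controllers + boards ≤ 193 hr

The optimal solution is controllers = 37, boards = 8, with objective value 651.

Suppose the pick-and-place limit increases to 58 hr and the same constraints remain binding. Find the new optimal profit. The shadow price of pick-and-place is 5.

Δb = 5, so new z* = 651 + (5)·(5) = 651 + 25 = 676.

676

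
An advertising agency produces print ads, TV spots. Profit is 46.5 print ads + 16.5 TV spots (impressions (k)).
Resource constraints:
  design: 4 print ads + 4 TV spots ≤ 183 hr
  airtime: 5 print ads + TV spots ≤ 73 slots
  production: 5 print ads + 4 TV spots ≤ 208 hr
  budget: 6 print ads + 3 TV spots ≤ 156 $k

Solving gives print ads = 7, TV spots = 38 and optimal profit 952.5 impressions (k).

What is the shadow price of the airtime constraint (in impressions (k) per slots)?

4.5

Binding: airtime and budget. Non-binding: design (3 unused), production (21 unused).
Since design, production are not tight, their duals are 0.
The binding rows give the dual system: 5·y_airtime + 6·y_budget = 46.5 and 1·y_airtime + 3·y_budget = 16.5.
Solving: y_airtime = 4.5, y_budget = 4.
Shadow price of airtime = 4.5.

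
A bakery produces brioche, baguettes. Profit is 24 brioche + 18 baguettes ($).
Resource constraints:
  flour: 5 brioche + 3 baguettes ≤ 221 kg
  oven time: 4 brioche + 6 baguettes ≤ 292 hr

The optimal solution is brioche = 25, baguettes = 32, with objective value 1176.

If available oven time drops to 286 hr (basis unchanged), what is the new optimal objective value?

Check each constraint at x*: flour 221/221 (tight); oven time 292/292 (tight).
Dual feasibility on the basic columns requires 5·y_flour + 4·y_oven time = 24, 3·y_flour + 6·y_oven time = 18.
Solving: y_flour = 4, y_oven time = 1.
Δz = y_oven time·Δb = 1 × (-6) = -6, so new z* = 1176 − 6 = 1170.

1170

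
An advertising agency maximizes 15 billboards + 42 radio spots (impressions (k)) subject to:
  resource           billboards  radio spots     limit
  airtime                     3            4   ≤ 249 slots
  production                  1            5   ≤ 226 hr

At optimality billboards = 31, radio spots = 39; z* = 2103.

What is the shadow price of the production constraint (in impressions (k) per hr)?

6

Both airtime and production are binding at x*.
Dual feasibility on the basic columns requires 3·y_airtime + 1·y_production = 15, 4·y_airtime + 5·y_production = 42.
→ y_airtime = 3 and y_production = 6.
Shadow price of production = 6.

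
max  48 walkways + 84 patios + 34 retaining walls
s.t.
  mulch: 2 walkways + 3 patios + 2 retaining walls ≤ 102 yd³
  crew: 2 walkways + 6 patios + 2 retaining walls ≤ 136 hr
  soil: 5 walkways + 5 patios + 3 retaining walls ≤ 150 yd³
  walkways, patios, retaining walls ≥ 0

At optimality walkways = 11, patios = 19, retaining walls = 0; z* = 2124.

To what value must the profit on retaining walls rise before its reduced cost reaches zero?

Check each constraint at x*: mulch 79/102 (slack 23); crew 136/136 (tight); soil 150/150 (tight).
Slack constraints have shadow price 0 (complementary slackness).
The binding rows give the dual system: 2·y_crew + 5·y_soil = 48 and 6·y_crew + 5·y_soil = 84.
→ y_crew = 9 and y_soil = 6.
retaining walls enters the basis when its profit ≥ yᵀa₃ = 9·2 + 6·3 = 36.

36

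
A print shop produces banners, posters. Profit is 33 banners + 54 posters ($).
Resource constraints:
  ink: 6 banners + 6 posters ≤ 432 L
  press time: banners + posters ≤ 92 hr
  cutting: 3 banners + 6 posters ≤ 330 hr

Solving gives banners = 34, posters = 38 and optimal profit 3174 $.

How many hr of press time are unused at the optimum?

20

press time used = 1·34 + 1·38 = 72; slack = 92 − 72 = 20.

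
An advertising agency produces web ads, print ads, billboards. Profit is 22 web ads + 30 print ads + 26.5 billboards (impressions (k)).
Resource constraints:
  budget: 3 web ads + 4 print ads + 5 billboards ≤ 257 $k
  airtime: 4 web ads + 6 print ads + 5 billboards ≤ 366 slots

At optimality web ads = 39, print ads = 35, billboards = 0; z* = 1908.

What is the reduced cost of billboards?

Both budget and airtime are binding at x*.
Dual feasibility on the basic columns requires 3·y_budget + 4·y_airtime = 22, 4·y_budget + 6·y_airtime = 30.
Solving: y_budget = 6, y_airtime = 1.
Reduced cost of billboards: c₃ − yᵀa₃ = 26.5 − (6·5 + 1·5) = 26.5 − 35 = -8.5.

-8.5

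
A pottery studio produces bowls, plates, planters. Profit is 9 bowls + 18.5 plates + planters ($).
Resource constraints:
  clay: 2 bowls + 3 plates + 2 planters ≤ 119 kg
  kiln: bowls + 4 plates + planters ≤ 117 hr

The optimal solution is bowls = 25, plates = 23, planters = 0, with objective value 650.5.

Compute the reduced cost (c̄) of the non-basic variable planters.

-8

Both clay and kiln are binding at x*.
The binding rows give the dual system: 2·y_clay + 1·y_kiln = 9 and 3·y_clay + 4·y_kiln = 18.5.
→ y_clay = 3.5 and y_kiln = 2.
Reduced cost of planters: c₃ − yᵀa₃ = 1 − (3.5·2 + 2·1) = 1 − 9 = -8.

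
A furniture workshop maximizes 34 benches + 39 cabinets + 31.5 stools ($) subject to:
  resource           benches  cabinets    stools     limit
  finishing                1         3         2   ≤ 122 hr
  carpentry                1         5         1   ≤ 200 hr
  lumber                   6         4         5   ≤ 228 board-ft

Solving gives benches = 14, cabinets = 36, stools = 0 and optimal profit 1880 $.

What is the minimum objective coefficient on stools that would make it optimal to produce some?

Check each constraint at x*: finishing 122/122 (tight); carpentry 194/200 (slack 6); lumber 228/228 (tight).
By complementary slackness, y = 0 for the non-binding constraint.
From A_Bᵀ y = c: 1·y_finishing + 6·y_lumber = 34; 3·y_finishing + 4·y_lumber = 39.
This yields shadow prices y_finishing = 7, y_lumber = 4.5.
stools enters the basis when its profit ≥ yᵀa₃ = 7·2 + 4.5·5 = 36.5.

36.5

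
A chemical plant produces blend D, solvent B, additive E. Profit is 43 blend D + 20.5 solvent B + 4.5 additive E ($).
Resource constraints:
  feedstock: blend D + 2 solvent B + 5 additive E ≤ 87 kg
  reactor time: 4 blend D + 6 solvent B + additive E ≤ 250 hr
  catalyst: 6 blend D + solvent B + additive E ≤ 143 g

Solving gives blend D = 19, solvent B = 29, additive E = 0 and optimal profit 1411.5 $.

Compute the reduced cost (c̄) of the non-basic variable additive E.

-3.5

Check each constraint at x*: feedstock 77/87 (slack 10); reactor time 250/250 (tight); catalyst 143/143 (tight).
By complementary slackness, y = 0 for the non-binding constraint.
Dual feasibility on the basic columns requires 4·y_reactor time + 6·y_catalyst = 43, 6·y_reactor time + 1·y_catalyst = 20.5.
Solving: y_reactor time = 2.5, y_catalyst = 5.5.
Reduced cost of additive E: c₃ − yᵀa₃ = 4.5 − (2.5·1 + 5.5·1) = 4.5 − 8 = -3.5.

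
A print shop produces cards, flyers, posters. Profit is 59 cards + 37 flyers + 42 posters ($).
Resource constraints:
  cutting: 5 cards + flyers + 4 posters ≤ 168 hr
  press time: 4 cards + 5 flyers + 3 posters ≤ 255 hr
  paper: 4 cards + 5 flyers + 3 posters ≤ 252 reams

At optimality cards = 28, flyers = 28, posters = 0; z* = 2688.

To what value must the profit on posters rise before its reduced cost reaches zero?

Binding: cutting and paper. Non-binding: press time (3 unused).
By complementary slackness, y = 0 for the non-binding constraint.
From A_Bᵀ y = c: 5·y_cutting + 4·y_paper = 59; 1·y_cutting + 5·y_paper = 37.
This yields shadow prices y_cutting = 7, y_paper = 6.
posters enters the basis when its profit ≥ yᵀa₃ = 7·4 + 6·3 = 46.

46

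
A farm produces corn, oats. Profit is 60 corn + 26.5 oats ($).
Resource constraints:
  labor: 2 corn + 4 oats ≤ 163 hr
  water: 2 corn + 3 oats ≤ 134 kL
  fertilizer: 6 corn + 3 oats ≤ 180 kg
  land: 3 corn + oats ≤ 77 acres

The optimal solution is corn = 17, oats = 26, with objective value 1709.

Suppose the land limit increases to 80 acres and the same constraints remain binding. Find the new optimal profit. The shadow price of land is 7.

Δb = 3, so new z* = 1709 + (7)·(3) = 1709 + 21 = 1730.

1730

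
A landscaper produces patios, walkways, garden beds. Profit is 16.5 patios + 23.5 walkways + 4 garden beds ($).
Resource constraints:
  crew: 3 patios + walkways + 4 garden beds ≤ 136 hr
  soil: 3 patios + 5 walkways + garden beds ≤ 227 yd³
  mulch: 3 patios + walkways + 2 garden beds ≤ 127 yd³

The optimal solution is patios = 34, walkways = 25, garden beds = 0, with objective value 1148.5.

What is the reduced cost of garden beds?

At the optimum: crew uses 127 of 136 (slack = 9); soil uses 227 of 227 (binding); mulch uses 127 of 127 (binding).
Slack constraints have shadow price 0 (complementary slackness).
The binding rows give the dual system: 3·y_soil + 3·y_mulch = 16.5 and 5·y_soil + 1·y_mulch = 23.5.
→ y_soil = 4.5 and y_mulch = 1.
Reduced cost of garden beds: c₃ − yᵀa₃ = 4 − (4.5·1 + 1·2) = 4 − 6.5 = -2.5.

-2.5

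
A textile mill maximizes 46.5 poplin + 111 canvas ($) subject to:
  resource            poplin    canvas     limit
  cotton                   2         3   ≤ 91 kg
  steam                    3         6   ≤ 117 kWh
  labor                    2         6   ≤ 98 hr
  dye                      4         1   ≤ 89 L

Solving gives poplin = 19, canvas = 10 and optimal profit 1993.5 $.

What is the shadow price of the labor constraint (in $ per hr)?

Binding: steam and labor. Non-binding: cotton (23 unused), dye (3 unused).
Slack constraints have shadow price 0 (complementary slackness).
The binding rows give the dual system: 3·y_steam + 2·y_labor = 46.5 and 6·y_steam + 6·y_labor = 111.
Solving: y_steam = 9.5, y_labor = 9.
Shadow price of labor = 9.

9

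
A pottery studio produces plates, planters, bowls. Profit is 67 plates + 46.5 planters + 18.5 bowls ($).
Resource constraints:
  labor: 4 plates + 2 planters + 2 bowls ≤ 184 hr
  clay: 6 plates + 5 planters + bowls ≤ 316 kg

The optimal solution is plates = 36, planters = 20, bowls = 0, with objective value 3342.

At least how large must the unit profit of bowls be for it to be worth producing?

20.5

Both labor and clay are binding at x*.
Dual feasibility on the basic columns requires 4·y_labor + 6·y_clay = 67, 2·y_labor + 5·y_clay = 46.5.
Solving: y_labor = 7, y_clay = 6.5.
bowls enters the basis when its profit ≥ yᵀa₃ = 7·2 + 6.5·1 = 20.5.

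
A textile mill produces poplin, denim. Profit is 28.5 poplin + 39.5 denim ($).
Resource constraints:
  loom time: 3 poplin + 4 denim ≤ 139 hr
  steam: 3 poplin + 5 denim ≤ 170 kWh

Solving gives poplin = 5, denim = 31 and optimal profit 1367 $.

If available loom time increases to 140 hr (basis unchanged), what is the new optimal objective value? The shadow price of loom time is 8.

Δb = 1, so new z* = 1367 + (8)·(1) = 1367 + 8 = 1375.

1375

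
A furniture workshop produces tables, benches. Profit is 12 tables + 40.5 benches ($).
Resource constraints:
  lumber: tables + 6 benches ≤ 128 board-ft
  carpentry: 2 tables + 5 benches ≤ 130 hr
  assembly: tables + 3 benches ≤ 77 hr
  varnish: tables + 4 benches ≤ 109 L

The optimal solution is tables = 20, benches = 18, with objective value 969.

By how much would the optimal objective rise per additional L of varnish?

0

Binding: lumber and carpentry. Non-binding: assembly (3 unused), varnish (17 unused).
Since assembly, varnish are not tight, their duals are 0.
Dual feasibility on the basic columns requires 1·y_lumber + 2·y_carpentry = 12, 6·y_lumber + 5·y_carpentry = 40.5.
→ y_lumber = 3 and y_carpentry = 4.5.
Shadow price of varnish = 0.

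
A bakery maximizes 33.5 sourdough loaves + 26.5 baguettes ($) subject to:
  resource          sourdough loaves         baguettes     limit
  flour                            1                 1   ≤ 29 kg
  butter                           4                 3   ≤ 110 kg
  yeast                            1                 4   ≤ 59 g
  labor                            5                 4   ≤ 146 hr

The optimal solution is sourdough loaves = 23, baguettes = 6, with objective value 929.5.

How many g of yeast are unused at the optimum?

12

yeast used = 1·23 + 4·6 = 47; slack = 59 − 47 = 12.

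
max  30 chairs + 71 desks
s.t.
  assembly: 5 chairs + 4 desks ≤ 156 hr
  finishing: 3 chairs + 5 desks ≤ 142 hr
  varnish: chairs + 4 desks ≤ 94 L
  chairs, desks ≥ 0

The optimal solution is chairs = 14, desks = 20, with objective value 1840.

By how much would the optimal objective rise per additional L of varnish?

Check each constraint at x*: assembly 150/156 (slack 6); finishing 142/142 (tight); varnish 94/94 (tight).
Since assembly is not tight, its dual is 0.
Dual feasibility on the basic columns requires 3·y_finishing + 1·y_varnish = 30, 5·y_finishing + 4·y_varnish = 71.
This yields shadow prices y_finishing = 7, y_varnish = 9.
Shadow price of varnish = 9.

9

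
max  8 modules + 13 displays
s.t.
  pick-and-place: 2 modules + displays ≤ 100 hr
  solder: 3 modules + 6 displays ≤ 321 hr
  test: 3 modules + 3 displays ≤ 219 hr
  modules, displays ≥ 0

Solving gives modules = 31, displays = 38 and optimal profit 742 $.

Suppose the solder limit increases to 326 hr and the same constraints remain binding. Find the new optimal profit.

752

At the optimum: pick-and-place uses 100 of 100 (binding); solder uses 321 of 321 (binding); test uses 207 of 219 (slack = 12).
By complementary slackness, y = 0 for the non-binding constraint.
From A_Bᵀ y = c: 2·y_pick-and-place + 3·y_solder = 8; 1·y_pick-and-place + 6·y_solder = 13.
→ y_pick-and-place = 1 and y_solder = 2.
Δz = y_solder·Δb = 2 × (5) = 10, so new z* = 742 + 10 = 752.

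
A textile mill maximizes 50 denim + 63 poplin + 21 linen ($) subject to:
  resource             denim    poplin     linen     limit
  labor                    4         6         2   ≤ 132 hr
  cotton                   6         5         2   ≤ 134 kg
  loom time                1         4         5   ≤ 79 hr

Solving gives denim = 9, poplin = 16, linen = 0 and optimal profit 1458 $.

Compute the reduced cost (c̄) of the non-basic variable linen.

-1

Binding: labor and cotton. Non-binding: loom time (6 unused).
By complementary slackness, y = 0 for the non-binding constraint.
From A_Bᵀ y = c: 4·y_labor + 6·y_cotton = 50; 6·y_labor + 5·y_cotton = 63.
→ y_labor = 8 and y_cotton = 3.
Reduced cost of linen: c₃ − yᵀa₃ = 21 − (8·2 + 3·2) = 21 − 22 = -1.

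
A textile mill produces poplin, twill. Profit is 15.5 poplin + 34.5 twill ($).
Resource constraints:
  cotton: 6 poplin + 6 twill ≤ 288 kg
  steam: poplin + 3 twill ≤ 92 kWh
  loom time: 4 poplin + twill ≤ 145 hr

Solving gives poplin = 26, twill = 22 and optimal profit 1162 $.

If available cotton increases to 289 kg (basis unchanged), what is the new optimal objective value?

1163

Check each constraint at x*: cotton 288/288 (tight); steam 92/92 (tight); loom time 126/145 (slack 19).
Slack constraints have shadow price 0 (complementary slackness).
From A_Bᵀ y = c: 6·y_cotton + 1·y_steam = 15.5; 6·y_cotton + 3·y_steam = 34.5.
Solving: y_cotton = 1, y_steam = 9.5.
Δz = y_cotton·Δb = 1 × (1) = 1, so new z* = 1162 + 1 = 1163.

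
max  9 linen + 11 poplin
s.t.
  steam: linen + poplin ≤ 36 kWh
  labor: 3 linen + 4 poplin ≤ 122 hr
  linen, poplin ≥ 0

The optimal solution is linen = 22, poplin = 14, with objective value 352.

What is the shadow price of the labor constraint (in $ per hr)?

At the optimum: steam uses 36 of 36 (binding); labor uses 122 of 122 (binding).
The binding rows give the dual system: 1·y_steam + 3·y_labor = 9 and 1·y_steam + 4·y_labor = 11.
→ y_steam = 3 and y_labor = 2.
Shadow price of labor = 2.

2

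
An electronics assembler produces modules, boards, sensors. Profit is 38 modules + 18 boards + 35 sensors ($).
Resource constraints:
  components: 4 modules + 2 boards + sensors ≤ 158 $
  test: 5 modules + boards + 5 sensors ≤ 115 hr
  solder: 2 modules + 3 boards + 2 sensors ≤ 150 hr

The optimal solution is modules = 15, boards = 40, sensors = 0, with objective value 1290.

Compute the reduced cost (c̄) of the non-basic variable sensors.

Binding: test and solder. Non-binding: components (18 unused).
By complementary slackness, y = 0 for the non-binding constraint.
The binding rows give the dual system: 5·y_test + 2·y_solder = 38 and 1·y_test + 3·y_solder = 18.
→ y_test = 6 and y_solder = 4.
Reduced cost of sensors: c₃ − yᵀa₃ = 35 − (6·5 + 4·2) = 35 − 38 = -3.

-3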